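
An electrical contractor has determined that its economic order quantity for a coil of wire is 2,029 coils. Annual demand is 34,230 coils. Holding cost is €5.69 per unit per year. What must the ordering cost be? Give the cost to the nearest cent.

S ≈ €342.17

Invert the EOQ relation Q*² = 2DS/H.
From Q* = √(2DS/H): S = Q*²H / (2D) = 2,029² × 5.69 / (2 × 34,230) = 342.1681.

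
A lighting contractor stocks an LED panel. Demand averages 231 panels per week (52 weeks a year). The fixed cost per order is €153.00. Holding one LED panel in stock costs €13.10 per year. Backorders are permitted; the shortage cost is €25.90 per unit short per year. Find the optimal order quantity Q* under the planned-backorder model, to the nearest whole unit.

Q* ≈ 650 panels

Annual demand D = 231 × 52 = 12,012.
With planned backorders, Q* = √(2DS/H) · √((H+B)/B).
√(2DS/H) = √(2 × 12,012 × 153 / 13.1) = 529.703.
√((H+B)/B) = √((13.1+25.9)/25.9) = 1.2271.
Q* ≈ 650.003.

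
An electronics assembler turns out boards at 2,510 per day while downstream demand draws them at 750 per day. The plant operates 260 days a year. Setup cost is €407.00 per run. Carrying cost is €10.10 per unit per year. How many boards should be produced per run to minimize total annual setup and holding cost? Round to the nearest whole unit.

Annual demand D = 750 × 260 = 195,000.
Production build-up factor (1 − d/p) = 1 − 750/2,510 = 0.7012.
Q* = √(2DS / (H(1 − d/p))) = √(2 × 195,000 × 407 / (10.1 × 0.7012)).
= √(158,730,000 / 7.0821) ≈ 4734.230.

Q* ≈ 4,734 boards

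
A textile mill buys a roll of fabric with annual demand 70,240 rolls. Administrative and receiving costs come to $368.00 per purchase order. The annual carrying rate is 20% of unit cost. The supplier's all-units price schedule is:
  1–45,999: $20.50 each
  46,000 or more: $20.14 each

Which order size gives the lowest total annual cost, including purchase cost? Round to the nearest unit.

Q* ≈ 3,551 rolls

Holding cost per unit per year at price C is H = 0.20·C.
Candidates are each tier's EOQ (if it falls in that tier) and each price-break quantity.
EOQ at $20.50 = 3550.9 (feasible in tier 1): TC = 70,240×$20.50 + (70,240/3550.9)×368 + (3550.9/2)×0.20×$20.50 = $1,454,478.72.
EOQ at $20.14 = 3582.5 < 46000, so use break Q=46000: TC = 70,240×$20.14 + (70,240/46000.0)×368 + (46000.0/2)×0.20×$20.14 = $1,507,839.52.
Lowest total cost is $1,454,478.72 at Q = 3550.9.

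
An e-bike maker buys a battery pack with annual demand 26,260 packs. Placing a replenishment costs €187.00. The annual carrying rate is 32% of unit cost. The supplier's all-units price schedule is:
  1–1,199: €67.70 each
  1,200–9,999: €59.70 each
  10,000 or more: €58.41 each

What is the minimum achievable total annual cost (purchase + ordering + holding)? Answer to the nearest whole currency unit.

Holding cost per unit per year at price C is H = 0.32·C.
Candidates are each tier's EOQ (if it falls in that tier) and each price-break quantity.
EOQ at €67.70 = 673.3 (feasible in tier 1): TC = 26,260×€67.70 + (26,260/673.3)×187 + (673.3/2)×0.32×€67.70 = €1,792,388.55.
EOQ at €59.70 = 717.0 < 1200, so use break Q=1200: TC = 26,260×€59.70 + (26,260/1200.0)×187 + (1200.0/2)×0.32×€59.70 = €1,583,276.58.
EOQ at €58.41 = 724.9 < 10000, so use break Q=10000: TC = 26,260×€58.41 + (26,260/10000.0)×187 + (10000.0/2)×0.32×€58.41 = €1,627,793.66.
Lowest total cost among the candidates is at Q = 1200.0.

TC* ≈ €1,583,277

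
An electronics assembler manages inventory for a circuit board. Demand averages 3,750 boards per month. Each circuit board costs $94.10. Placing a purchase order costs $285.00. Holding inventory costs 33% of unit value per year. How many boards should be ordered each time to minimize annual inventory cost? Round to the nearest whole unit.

Annual demand D = 3,750 × 12 = 45,000.
Holding cost H = 0.33 × $94.10 = $31.0530 per unit per year.
EOQ = √(2DS / H) = √(2 × 45,000 × 285 / 31.053).
= √(25,650,000 / 31.053) = √826,007.1491 ≈ 908.849.

Q* ≈ 909 boards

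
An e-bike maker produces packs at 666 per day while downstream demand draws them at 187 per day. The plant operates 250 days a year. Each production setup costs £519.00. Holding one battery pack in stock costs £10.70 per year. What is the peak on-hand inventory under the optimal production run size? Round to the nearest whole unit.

Annual demand D = 187 × 250 = 46,750.
Production build-up factor (1 − d/p) = 1 − 187/666 = 0.7192.
Q* = √(2DS / (H(1 − d/p))) = √(2 × 46,750 × 519 / (10.7 × 0.7192)).
= √(48,526,500 / 7.6956) ≈ 2511.117.
Maximum inventory = Q*(1 − d/p) = 2511.117 × 0.7192 ≈ 1806.044.

I_max ≈ 1,806 packs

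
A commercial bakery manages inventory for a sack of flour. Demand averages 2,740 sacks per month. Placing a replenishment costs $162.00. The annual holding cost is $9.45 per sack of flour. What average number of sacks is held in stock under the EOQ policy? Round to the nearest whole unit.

Annual demand D = 2,740 × 12 = 32,880.
Q* = √(2DS/H) = √(2 × 32,880 × 162 / 9.45) ≈ 1061.75.
Average inventory = Q*/2 ≈ 1061.75 / 2 = 530.875.

Average inventory ≈ 531 sacks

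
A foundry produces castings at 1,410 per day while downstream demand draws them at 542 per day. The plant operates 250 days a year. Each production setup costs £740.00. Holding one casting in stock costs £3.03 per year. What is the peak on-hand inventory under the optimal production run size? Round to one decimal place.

Annual demand D = 542 × 250 = 135,500.
Production build-up factor (1 − d/p) = 1 − 542/1,410 = 0.6156.
Q* = √(2DS / (H(1 − d/p))) = √(2 × 135,500 × 740 / (3.03 × 0.6156)).
= √(200,540,000 / 1.8653) ≈ 10368.809.
Maximum inventory = Q*(1 − d/p) = 10368.809 × 0.6156 ≈ 6383.068.

I_max ≈ 6,383.1 castings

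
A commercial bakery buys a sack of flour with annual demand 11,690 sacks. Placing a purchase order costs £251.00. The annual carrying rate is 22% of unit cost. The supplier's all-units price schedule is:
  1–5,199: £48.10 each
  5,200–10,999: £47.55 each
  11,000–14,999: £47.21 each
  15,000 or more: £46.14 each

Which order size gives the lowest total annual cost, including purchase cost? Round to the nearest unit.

Q* ≈ 745 sacks

Holding cost per unit per year at price C is H = 0.22·C.
For each price level, check whether its EOQ is feasible; otherwise the best quantity at that price is the breakpoint.
EOQ at £48.10 = 744.7 (feasible in tier 1): TC = 11,690×£48.10 + (11,690/744.7)×251 + (744.7/2)×0.22×£48.10 = £570,169.30.
EOQ at £47.55 = 749.0 < 5200, so use break Q=5200: TC = 11,690×£47.55 + (11,690/5200.0)×251 + (5200.0/2)×0.22×£47.55 = £583,622.37.
EOQ at £47.21 = 751.7 < 11000, so use break Q=11000: TC = 11,690×£47.21 + (11,690/11000.0)×251 + (11000.0/2)×0.22×£47.21 = £609,275.74.
EOQ at £46.14 = 760.3 < 15000, so use break Q=15000: TC = 11,690×£46.14 + (11,690/15000.0)×251 + (15000.0/2)×0.22×£46.14 = £615,703.21.
Lowest total cost is £570,169.30 at Q = 744.7.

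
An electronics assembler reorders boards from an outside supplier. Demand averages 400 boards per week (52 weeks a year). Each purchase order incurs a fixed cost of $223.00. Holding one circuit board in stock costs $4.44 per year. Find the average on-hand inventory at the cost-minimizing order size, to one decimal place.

Annual demand D = 400 × 52 = 20,800.
The optimal lot size = √(2DS/H) = √(2 × 20,800 × 223 / 4.44) ≈ 1445.47.
Average inventory = Q*/2 ≈ 1445.47 / 2 = 722.733.

Average inventory ≈ 722.7 boards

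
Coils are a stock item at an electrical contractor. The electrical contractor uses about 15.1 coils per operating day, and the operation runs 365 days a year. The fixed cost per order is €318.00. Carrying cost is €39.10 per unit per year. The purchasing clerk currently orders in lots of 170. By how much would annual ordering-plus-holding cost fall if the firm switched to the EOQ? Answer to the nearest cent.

Annual demand D = 15.1 × 365 = 5,511.5.
EOQ = √(2DS/H) = √(2 × 5,511.5 × 318 / 39.1) ≈ 299.42.
Cost at Q* = (D/Q*)S + (Q*/2)H = √(2DSH) ≈ €11,707.17.
Cost at Q = 170: (5,511.5/170)×318 + (170/2)×39.1 = €10,309.75 + €3,323.50 = €13,633.25.
Excess = €13,633.25 − €11,707.17 = €1,926.08.

Extra cost ≈ €1,926.08 per year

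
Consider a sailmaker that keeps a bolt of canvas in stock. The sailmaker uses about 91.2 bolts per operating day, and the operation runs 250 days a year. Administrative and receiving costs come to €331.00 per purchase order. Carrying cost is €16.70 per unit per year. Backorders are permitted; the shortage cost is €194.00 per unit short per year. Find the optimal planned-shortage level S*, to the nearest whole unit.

Annual demand D = 91.2 × 250 = 22,800.
With planned backorders, Q* = √(2DS/H) · √((H+B)/B).
√(2DS/H) = √(2 × 22,800 × 331 / 16.7) = 950.688.
√((H+B)/B) = √((16.7+194)/194) = 1.0422.
Q* ≈ 990.763.
S* = Q* · H/(H+B) = 990.763 × 16.7/210.7 ≈ 78.527.

S* ≈ 79 bolts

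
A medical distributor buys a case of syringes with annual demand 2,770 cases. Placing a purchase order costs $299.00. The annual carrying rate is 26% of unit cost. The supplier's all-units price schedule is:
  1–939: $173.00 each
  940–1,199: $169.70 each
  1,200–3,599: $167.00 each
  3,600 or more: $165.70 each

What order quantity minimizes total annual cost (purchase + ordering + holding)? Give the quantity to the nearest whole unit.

Q* ≈ 192 cases

Holding cost per unit per year at price C is H = 0.26·C.
Candidates are each tier's EOQ (if it falls in that tier) and each price-break quantity.
EOQ at $173.00 = 191.9 (feasible in tier 1): TC = 2,770×$173.00 + (2,770/191.9)×299 + (191.9/2)×0.26×$173.00 = $487,841.78.
EOQ at $169.70 = 193.8 < 940, so use break Q=940: TC = 2,770×$169.70 + (2,770/940.0)×299 + (940.0/2)×0.26×$169.70 = $491,687.44.
EOQ at $167.00 = 195.3 < 1200, so use break Q=1200: TC = 2,770×$167.00 + (2,770/1200.0)×299 + (1200.0/2)×0.26×$167.00 = $489,332.19.
EOQ at $165.70 = 196.1 < 3600, so use break Q=3600: TC = 2,770×$165.70 + (2,770/3600.0)×299 + (3600.0/2)×0.26×$165.70 = $536,766.66.
Lowest total cost is $487,841.78 at Q = 191.9.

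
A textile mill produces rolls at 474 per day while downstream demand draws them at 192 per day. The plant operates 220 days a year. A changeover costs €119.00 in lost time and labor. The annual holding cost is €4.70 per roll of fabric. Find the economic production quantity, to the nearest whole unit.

Annual demand D = 192 × 220 = 42,240.
Production build-up factor (1 − d/p) = 1 − 192/474 = 0.5949.
Q* = √(2DS / (H(1 − d/p))) = √(2 × 42,240 × 119 / (4.7 × 0.5949)).
= √(10,053,120 / 2.7962) ≈ 1896.121.

Q* ≈ 1,896 rolls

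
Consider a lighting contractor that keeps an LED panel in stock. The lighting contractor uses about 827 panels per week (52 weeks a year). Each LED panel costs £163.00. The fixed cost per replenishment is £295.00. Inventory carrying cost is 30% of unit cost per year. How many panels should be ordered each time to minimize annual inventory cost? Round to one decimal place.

Q* ≈ 720.3 panels

Annual demand D = 827 × 52 = 43,004.
Holding cost H = 0.30 × £163.00 = £48.9000 per unit per year.
EOQ = √(2DS / H) = √(2 × 43,004 × 295 / 48.9).
= √(25,372,360 / 48.9) = √518,862.1677 ≈ 720.321.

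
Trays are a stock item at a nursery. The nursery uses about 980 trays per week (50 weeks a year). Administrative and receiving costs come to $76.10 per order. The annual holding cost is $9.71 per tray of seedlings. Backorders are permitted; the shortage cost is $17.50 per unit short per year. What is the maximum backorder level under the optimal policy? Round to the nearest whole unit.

S* ≈ 390 trays

Annual demand D = 980 × 50 = 49,000.
With planned backorders, Q* = √(2DS/H) · √((H+B)/B).
√(2DS/H) = √(2 × 49,000 × 76.1 / 9.71) = 876.387.
√((H+B)/B) = √((9.71+17.5)/17.5) = 1.2469.
Q* ≈ 1092.801.
S* = Q* · H/(H+B) = 1092.801 × 9.71/27.21 ≈ 389.970.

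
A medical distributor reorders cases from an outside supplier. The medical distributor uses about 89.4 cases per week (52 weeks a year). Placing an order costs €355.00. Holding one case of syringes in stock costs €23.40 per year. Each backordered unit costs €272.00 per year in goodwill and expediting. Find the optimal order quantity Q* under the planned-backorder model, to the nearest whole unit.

Annual demand D = 89.4 × 52 = 4,648.8.
With planned backorders, Q* = √(2DS/H) · √((H+B)/B).
√(2DS/H) = √(2 × 4,648.8 × 355 / 23.4) = 375.571.
√((H+B)/B) = √((23.4+272)/272) = 1.0421.
Q* ≈ 391.392.

Q* ≈ 391 cases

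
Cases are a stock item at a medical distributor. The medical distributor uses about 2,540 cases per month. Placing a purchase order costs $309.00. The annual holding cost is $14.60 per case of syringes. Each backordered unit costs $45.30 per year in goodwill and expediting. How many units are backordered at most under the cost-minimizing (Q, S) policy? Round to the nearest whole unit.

Annual demand D = 2,540 × 12 = 30,480.
With planned backorders, Q* = √(2DS/H) · √((H+B)/B).
√(2DS/H) = √(2 × 30,480 × 309 / 14.6) = 1135.861.
√((H+B)/B) = √((14.6+45.3)/45.3) = 1.1499.
Q* ≈ 1306.140.
S* = Q* · H/(H+B) = 1306.140 × 14.6/59.9 ≈ 318.358.

S* ≈ 318 cases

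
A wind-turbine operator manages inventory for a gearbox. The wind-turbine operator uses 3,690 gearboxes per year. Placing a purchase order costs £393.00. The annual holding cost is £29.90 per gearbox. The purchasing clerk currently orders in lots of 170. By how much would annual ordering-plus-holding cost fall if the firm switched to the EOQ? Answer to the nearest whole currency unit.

EOQ = √(2DS/H) = √(2 × 3,690 × 393 / 29.9) ≈ 311.45.
Cost at Q* = (D/Q*)S + (Q*/2)H = √(2DSH) ≈ £9,312.37.
Cost at Q = 170: (3,690/170)×393 + (170/2)×29.9 = £8,530.41 + £2,541.50 = £11,071.91.
Excess = £11,071.91 − £9,312.37 = £1,759.55.

Extra cost ≈ £1,760 per year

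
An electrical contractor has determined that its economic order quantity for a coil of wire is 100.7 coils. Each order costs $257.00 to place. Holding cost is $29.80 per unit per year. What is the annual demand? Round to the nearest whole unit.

Invert the EOQ relation Q*² = 2DS/H.
From Q* = √(2DS/H): D = Q*²H / (2S) = 100.7² × 29.8 / (2 × 257) = 587.912.

D ≈ 588 coils per year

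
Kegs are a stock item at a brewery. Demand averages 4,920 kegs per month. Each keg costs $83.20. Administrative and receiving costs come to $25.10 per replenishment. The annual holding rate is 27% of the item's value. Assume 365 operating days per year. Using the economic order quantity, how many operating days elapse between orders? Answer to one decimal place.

Annual demand D = 4,920 × 12 = 59,040.
Holding cost H = 0.27 × $83.20 = $22.4640 per unit per year.
EOQ = √(2DS/H) = √(2 × 59,040 × 25.1 / 22.464) ≈ 363.23.
Cycle time = Q*/D × 365 = 363.23 / 59,040 × 365 ≈ 2.246 days.

T ≈ 2.2 days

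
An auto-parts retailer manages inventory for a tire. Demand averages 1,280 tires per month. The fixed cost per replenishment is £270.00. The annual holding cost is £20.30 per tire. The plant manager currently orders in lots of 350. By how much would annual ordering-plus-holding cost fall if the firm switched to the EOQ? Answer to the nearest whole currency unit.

Extra cost ≈ £2,426 per year

Annual demand D = 1,280 × 12 = 15,360.
EOQ = √(2DS/H) = √(2 × 15,360 × 270 / 20.3) ≈ 639.21.
Cost at Q* = (D/Q*)S + (Q*/2)H = √(2DSH) ≈ £12,975.99.
Cost at Q = 350: (15,360/350)×270 + (350/2)×20.3 = £11,849.14 + £3,552.50 = £15,401.64.
Excess = £15,401.64 − £12,975.99 = £2,425.65.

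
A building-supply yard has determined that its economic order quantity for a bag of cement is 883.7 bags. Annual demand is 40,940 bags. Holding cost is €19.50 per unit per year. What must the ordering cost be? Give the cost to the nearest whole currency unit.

Invert the EOQ relation Q*² = 2DS/H.
From Q* = √(2DS/H): S = Q*²H / (2D) = 883.7² × 19.5 / (2 × 40,940) = 185.9801.

S ≈ €186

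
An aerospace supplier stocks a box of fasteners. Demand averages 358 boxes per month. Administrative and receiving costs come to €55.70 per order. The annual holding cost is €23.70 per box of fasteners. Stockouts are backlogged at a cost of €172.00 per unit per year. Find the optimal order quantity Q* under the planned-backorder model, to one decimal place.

Annual demand D = 358 × 12 = 4,296.
With planned backorders, Q* = √(2DS/H) · √((H+B)/B).
√(2DS/H) = √(2 × 4,296 × 55.7 / 23.7) = 142.102.
√((H+B)/B) = √((23.7+172)/172) = 1.0667.
Q* ≈ 151.576.

Q* ≈ 151.6 boxes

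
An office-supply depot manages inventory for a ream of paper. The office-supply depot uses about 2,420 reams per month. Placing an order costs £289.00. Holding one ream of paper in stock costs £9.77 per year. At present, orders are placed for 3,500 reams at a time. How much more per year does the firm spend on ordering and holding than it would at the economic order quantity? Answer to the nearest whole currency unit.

Extra cost ≈ £6,689 per year

Annual demand D = 2,420 × 12 = 29,040.
EOQ = √(2DS/H) = √(2 × 29,040 × 289 / 9.77) ≈ 1310.74.
Cost at Q* = (D/Q*)S + (Q*/2)H = √(2DSH) ≈ £12,805.88.
Cost at Q = 3,500: (29,040/3,500)×289 + (3,500/2)×9.77 = £2,397.87 + £17,097.50 = £19,495.37.
Excess = £19,495.37 − £12,805.88 = £6,689.49.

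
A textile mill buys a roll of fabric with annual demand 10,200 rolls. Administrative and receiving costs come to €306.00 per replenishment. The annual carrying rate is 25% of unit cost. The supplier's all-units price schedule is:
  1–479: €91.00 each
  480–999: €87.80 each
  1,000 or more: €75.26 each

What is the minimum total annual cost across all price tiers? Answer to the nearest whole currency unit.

Holding cost per unit per year at price C is H = 0.25·C.
Evaluate total cost at each tier's feasible EOQ or, if the EOQ is below the tier, at the tier's minimum quantity.
Tier 1 (€91.00): EOQ = 523.8 exceeds tier's upper bound 479, so this tier is dominated.
EOQ at €87.80 = 533.3 (feasible in tier 2): TC = 10,200×€87.80 + (10,200/533.3)×306 + (533.3/2)×0.25×€87.80 = €907,265.58.
EOQ at €75.26 = 576.0 < 1000, so use break Q=1000: TC = 10,200×€75.26 + (10,200/1000.0)×306 + (1000.0/2)×0.25×€75.26 = €780,180.70.
Lowest total cost among the candidates is at Q = 1000.0.

TC* ≈ €780,181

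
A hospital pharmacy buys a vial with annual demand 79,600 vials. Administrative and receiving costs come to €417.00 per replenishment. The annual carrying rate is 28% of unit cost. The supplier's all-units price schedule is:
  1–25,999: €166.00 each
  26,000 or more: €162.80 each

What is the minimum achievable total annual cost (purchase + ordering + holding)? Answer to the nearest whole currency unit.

Holding cost per unit per year at price C is H = 0.28·C.
For each price level, check whether its EOQ is feasible; otherwise the best quantity at that price is the breakpoint.
EOQ at €166.00 = 1195.1 (feasible in tier 1): TC = 79,600×€166.00 + (79,600/1195.1)×417 + (1195.1/2)×0.28×€166.00 = €13,269,148.54.
EOQ at €162.80 = 1206.8 < 26000, so use break Q=26000: TC = 79,600×€162.80 + (79,600/26000.0)×417 + (26000.0/2)×0.28×€162.80 = €13,552,748.66.
Lowest total cost among the candidates is at Q = 1195.1.

TC* ≈ €13,269,149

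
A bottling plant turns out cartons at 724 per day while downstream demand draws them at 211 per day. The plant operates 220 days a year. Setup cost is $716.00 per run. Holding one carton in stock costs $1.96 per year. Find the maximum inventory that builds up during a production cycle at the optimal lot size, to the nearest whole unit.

Annual demand D = 211 × 220 = 46,420.
Production build-up factor (1 − d/p) = 1 − 211/724 = 0.7086.
Q* = √(2DS / (H(1 − d/p))) = √(2 × 46,420 × 716 / (1.96 × 0.7086)).
= √(66,473,440 / 1.3888) ≈ 6918.416.
Maximum inventory = Q*(1 − d/p) = 6918.416 × 0.7086 ≈ 4902.137.

I_max ≈ 4,902 cartons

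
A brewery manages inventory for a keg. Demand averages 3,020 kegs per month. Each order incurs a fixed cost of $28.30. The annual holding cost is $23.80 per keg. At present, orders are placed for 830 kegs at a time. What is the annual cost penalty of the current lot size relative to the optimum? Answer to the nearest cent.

Annual demand D = 3,020 × 12 = 36,240.
EOQ = √(2DS/H) = √(2 × 36,240 × 28.3 / 23.8) ≈ 293.57.
Cost at Q* = (D/Q*)S + (Q*/2)H = √(2DSH) ≈ $6,987.00.
Cost at Q = 830: (36,240/830)×28.3 + (830/2)×23.8 = $1,235.65 + $9,877.00 = $11,112.65.
Excess = $11,112.65 − $6,987.00 = $4,125.65.

Extra cost ≈ $4,125.65 per year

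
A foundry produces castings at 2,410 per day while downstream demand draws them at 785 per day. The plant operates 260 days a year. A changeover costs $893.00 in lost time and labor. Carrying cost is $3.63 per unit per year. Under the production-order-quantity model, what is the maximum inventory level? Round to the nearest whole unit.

I_max ≈ 8,229 castings

Annual demand D = 785 × 260 = 204,100.
Production build-up factor (1 − d/p) = 1 − 785/2,410 = 0.6743.
Q* = √(2DS / (H(1 − d/p))) = √(2 × 204,100 × 893 / (3.63 × 0.6743)).
= √(364,522,600 / 2.4476) ≈ 12203.678.
Maximum inventory = Q*(1 − d/p) = 12203.678 × 0.6743 ≈ 8228.621.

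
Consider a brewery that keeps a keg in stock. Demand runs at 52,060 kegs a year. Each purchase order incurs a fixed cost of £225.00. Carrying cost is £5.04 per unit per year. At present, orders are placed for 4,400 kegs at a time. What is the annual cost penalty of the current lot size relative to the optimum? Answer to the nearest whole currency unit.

EOQ = √(2DS/H) = √(2 × 52,060 × 225 / 5.04) ≈ 2155.97.
Cost at Q* = (D/Q*)S + (Q*/2)H = √(2DSH) ≈ £10,866.10.
Cost at Q = 4,400: (52,060/4,400)×225 + (4,400/2)×5.04 = £2,662.16 + £11,088.00 = £13,750.16.
Excess = £13,750.16 − £10,866.10 = £2,884.06.

Extra cost ≈ £2,884 per year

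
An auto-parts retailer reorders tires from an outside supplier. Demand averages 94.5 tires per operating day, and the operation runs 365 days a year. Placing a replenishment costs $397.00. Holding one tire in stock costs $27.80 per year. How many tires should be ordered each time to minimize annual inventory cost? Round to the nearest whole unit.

Q* ≈ 993 tires

Annual demand D = 94.5 × 365 = 34,492.5.
EOQ = √(2DS / H) = √(2 × 34,492.5 × 397 / 27.8).
= √(27,387,045 / 27.8) = √985,145.5036 ≈ 992.545.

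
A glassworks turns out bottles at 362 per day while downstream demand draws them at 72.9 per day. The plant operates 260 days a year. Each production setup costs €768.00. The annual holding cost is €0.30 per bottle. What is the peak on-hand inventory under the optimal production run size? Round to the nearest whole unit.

Annual demand D = 72.9 × 260 = 18,954.
Production build-up factor (1 − d/p) = 1 − 72.9/362 = 0.7986.
Q* = √(2DS / (H(1 − d/p))) = √(2 × 18,954 × 768 / (0.3 × 0.7986)).
= √(29,113,344 / 0.2396) ≈ 11023.402.
Maximum inventory = Q*(1 − d/p) = 11023.402 × 0.7986 ≈ 8803.496.

I_max ≈ 8,803 bottles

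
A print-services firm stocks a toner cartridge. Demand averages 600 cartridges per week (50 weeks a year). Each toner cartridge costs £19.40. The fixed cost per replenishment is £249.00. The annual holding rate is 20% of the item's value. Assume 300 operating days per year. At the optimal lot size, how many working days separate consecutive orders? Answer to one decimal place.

T ≈ 19.6 days

Annual demand D = 600 × 50 = 30,000.
Holding cost H = 0.20 × £19.40 = £3.8800 per unit per year.
Q* = √(2DS/H) = √(2 × 30,000 × 249 / 3.88) ≈ 1962.27.
Cycle time = Q*/D × 300 = 1962.27 / 30,000 × 300 ≈ 19.623 days.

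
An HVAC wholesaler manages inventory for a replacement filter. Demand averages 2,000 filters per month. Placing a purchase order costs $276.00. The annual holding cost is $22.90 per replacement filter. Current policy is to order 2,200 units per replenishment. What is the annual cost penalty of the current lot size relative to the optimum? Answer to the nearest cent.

Extra cost ≈ $10,783.13 per year

Annual demand D = 2,000 × 12 = 24,000.
EOQ = √(2DS/H) = √(2 × 24,000 × 276 / 22.9) ≈ 760.60.
Cost at Q* = (D/Q*)S + (Q*/2)H = √(2DSH) ≈ $17,417.78.
Cost at Q = 2,200: (24,000/2,200)×276 + (2,200/2)×22.9 = $3,010.91 + $25,190.00 = $28,200.91.
Excess = $28,200.91 − $17,417.78 = $10,783.13.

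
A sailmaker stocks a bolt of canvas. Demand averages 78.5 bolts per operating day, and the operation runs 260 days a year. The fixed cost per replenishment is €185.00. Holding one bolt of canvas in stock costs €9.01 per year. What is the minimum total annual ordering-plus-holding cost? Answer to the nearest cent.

Annual demand D = 78.5 × 260 = 20,410.
Q* = √(2DS/H) = √(2 × 20,410 × 185 / 9.01) ≈ 915.50.
At Q*, ordering cost (D/Q*)S equals holding cost (Q*/2)H, each = √(DSH/2).
Minimum total = √(2DSH) = √(2 × 20,410 × 185 × 9.01) ≈ 8248.686.

TC* ≈ €8,248.69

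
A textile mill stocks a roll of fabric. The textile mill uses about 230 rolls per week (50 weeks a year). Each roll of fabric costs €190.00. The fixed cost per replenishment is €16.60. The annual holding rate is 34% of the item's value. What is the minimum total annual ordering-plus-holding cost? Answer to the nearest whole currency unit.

TC* ≈ €4,966

Annual demand D = 230 × 50 = 11,500.
Holding cost H = 0.34 × €190.00 = €64.6000 per unit per year.
Q* = √(2DS/H) = √(2 × 11,500 × 16.6 / 64.6) ≈ 76.88.
At the optimum the two cost components are equal, so total cost = 2·(Q*/2)H = Q*·H.
Minimum total = √(2DSH) = √(2 × 11,500 × 16.6 × 64.6) ≈ 4966.315.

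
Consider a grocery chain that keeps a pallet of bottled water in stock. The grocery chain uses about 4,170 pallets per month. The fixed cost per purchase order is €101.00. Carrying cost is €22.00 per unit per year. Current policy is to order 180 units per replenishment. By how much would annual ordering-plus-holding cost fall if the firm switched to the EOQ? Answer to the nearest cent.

Annual demand D = 4,170 × 12 = 50,040.
EOQ = √(2DS/H) = √(2 × 50,040 × 101 / 22) ≈ 677.83.
Cost at Q* = (D/Q*)S + (Q*/2)H = √(2DSH) ≈ €14,912.34.
Cost at Q = 180: (50,040/180)×101 + (180/2)×22 = €28,078.00 + €1,980.00 = €30,058.00.
Excess = €30,058.00 − €14,912.34 = €15,145.66.

Extra cost ≈ €15,145.66 per year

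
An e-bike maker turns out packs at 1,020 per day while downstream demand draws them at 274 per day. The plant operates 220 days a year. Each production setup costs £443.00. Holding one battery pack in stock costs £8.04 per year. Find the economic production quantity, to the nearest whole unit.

Annual demand D = 274 × 220 = 60,280.
Production build-up factor (1 − d/p) = 1 − 274/1,020 = 0.7314.
Q* = √(2DS / (H(1 − d/p))) = √(2 × 60,280 × 443 / (8.04 × 0.7314)).
= √(53,408,080 / 5.8802) ≈ 3013.742.

Q* ≈ 3,014 packs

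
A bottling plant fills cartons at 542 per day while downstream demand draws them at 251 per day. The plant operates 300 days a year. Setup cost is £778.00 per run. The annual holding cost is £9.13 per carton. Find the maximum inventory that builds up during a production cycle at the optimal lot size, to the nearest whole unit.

I_max ≈ 2,625 cartons

Annual demand D = 251 × 300 = 75,300.
Production build-up factor (1 − d/p) = 1 − 251/542 = 0.5369.
Q* = √(2DS / (H(1 − d/p))) = √(2 × 75,300 × 778 / (9.13 × 0.5369)).
= √(117,166,800 / 4.9019) ≈ 4889.000.
Maximum inventory = Q*(1 − d/p) = 4889.000 × 0.5369 ≈ 2624.906.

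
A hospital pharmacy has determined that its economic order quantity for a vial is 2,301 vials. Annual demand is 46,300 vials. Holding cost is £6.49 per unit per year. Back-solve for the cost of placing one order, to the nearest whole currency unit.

Invert the EOQ relation Q*² = 2DS/H.
From Q* = √(2DS/H): S = Q*²H / (2D) = 2,301² × 6.49 / (2 × 46,300) = 371.0795.

S ≈ £371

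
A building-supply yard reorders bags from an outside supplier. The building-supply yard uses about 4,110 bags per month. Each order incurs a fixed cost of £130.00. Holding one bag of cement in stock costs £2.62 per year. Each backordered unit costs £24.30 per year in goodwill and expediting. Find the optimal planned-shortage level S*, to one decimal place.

Annual demand D = 4,110 × 12 = 49,320.
With planned backorders, Q* = √(2DS/H) · √((H+B)/B).
√(2DS/H) = √(2 × 49,320 × 130 / 2.62) = 2212.318.
√((H+B)/B) = √((2.62+24.3)/24.3) = 1.0525.
Q* ≈ 2328.531.
S* = Q* · H/(H+B) = 2328.531 × 2.62/26.92 ≈ 226.625.

S* ≈ 226.6 bags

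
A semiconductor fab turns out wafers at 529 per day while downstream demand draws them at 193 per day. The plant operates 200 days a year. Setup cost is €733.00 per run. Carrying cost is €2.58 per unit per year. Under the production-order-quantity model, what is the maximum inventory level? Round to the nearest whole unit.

I_max ≈ 3,732 wafers

Annual demand D = 193 × 200 = 38,600.
Production build-up factor (1 − d/p) = 1 − 193/529 = 0.6352.
Q* = √(2DS / (H(1 − d/p))) = √(2 × 38,600 × 733 / (2.58 × 0.6352)).
= √(56,587,600 / 1.6387) ≈ 5876.368.
Maximum inventory = Q*(1 − d/p) = 5876.368 × 0.6352 ≈ 3732.438.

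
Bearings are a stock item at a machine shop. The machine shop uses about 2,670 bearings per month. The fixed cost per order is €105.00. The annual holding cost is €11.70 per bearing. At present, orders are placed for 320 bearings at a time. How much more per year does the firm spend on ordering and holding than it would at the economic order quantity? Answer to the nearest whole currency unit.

Annual demand D = 2,670 × 12 = 32,040.
EOQ = √(2DS/H) = √(2 × 32,040 × 105 / 11.7) ≈ 758.34.
Cost at Q* = (D/Q*)S + (Q*/2)H = √(2DSH) ≈ €8,872.56.
Cost at Q = 320: (32,040/320)×105 + (320/2)×11.7 = €10,513.12 + €1,872.00 = €12,385.12.
Excess = €12,385.12 − €8,872.56 = €3,512.57.

Extra cost ≈ €3,513 per year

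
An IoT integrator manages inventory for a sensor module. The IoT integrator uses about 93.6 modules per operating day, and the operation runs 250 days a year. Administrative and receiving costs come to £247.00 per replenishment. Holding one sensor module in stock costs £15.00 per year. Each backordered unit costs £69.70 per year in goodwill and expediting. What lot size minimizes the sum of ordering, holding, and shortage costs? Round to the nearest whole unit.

Annual demand D = 93.6 × 250 = 23,400.
With planned backorders, Q* = √(2DS/H) · √((H+B)/B).
√(2DS/H) = √(2 × 23,400 × 247 / 15) = 877.861.
√((H+B)/B) = √((15+69.7)/69.7) = 1.1024.
Q* ≈ 967.723.

Q* ≈ 968 modules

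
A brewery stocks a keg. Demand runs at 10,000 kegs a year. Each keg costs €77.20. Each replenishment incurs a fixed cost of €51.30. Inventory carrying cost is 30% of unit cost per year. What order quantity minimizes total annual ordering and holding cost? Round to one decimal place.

Q* ≈ 210.5 kegs

Holding cost H = 0.30 × €77.20 = €23.1600 per unit per year.
EOQ = √(2DS / H) = √(2 × 10,000 × 51.3 / 23.16).
= √(1,026,000 / 23.16) = √44,300.5181 ≈ 210.477.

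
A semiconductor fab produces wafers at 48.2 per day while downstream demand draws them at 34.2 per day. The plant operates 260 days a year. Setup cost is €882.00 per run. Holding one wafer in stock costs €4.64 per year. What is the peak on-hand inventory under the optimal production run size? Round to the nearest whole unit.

I_max ≈ 991 wafers

Annual demand D = 34.2 × 260 = 8,892.
Production build-up factor (1 − d/p) = 1 − 34.2/48.2 = 0.2905.
Q* = √(2DS / (H(1 − d/p))) = √(2 × 8,892 × 882 / (4.64 × 0.2905)).
= √(15,685,488 / 1.3477) ≈ 3411.533.
Maximum inventory = Q*(1 − d/p) = 3411.533 × 0.2905 ≈ 990.902.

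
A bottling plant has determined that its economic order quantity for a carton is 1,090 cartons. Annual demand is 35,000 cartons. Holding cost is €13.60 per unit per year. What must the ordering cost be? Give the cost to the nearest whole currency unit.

S ≈ €231

Invert the EOQ relation Q*² = 2DS/H.
From Q* = √(2DS/H): S = Q*²H / (2D) = 1,090² × 13.6 / (2 × 35,000) = 230.8309.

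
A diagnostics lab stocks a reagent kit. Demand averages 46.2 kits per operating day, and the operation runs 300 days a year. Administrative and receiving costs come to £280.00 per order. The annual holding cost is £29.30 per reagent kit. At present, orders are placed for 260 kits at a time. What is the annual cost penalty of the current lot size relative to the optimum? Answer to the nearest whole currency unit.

Annual demand D = 46.2 × 300 = 13,860.
EOQ = √(2DS/H) = √(2 × 13,860 × 280 / 29.3) ≈ 514.69.
Cost at Q* = (D/Q*)S + (Q*/2)H = √(2DSH) ≈ £15,080.28.
Cost at Q = 260: (13,860/260)×280 + (260/2)×29.3 = £14,926.15 + £3,809.00 = £18,735.15.
Excess = £18,735.15 − £15,080.28 = £3,654.87.

Extra cost ≈ £3,655 per year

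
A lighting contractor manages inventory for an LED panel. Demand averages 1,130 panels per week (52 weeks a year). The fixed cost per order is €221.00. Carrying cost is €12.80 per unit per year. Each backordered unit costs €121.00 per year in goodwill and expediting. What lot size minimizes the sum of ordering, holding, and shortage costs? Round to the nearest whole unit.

Q* ≈ 1,498 panels

Annual demand D = 1,130 × 52 = 58,760.
With planned backorders, Q* = √(2DS/H) · √((H+B)/B).
√(2DS/H) = √(2 × 58,760 × 221 / 12.8) = 1424.449.
√((H+B)/B) = √((12.8+121)/121) = 1.0516.
Q* ≈ 1497.899.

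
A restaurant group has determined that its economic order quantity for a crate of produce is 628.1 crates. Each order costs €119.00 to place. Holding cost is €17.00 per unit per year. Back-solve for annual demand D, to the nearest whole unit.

Invert the EOQ relation Q*² = 2DS/H.
From Q* = √(2DS/H): D = Q*²H / (2S) = 628.1² × 17 / (2 × 119) = 28179.258.

D ≈ 28,179 crates per year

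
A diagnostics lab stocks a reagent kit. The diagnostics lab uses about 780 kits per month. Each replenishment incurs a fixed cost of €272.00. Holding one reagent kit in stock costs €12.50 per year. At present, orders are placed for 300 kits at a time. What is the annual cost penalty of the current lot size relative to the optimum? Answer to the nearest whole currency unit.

Extra cost ≈ €2,383 per year

Annual demand D = 780 × 12 = 9,360.
EOQ = √(2DS/H) = √(2 × 9,360 × 272 / 12.5) ≈ 638.24.
Cost at Q* = (D/Q*)S + (Q*/2)H = √(2DSH) ≈ €7,977.97.
Cost at Q = 300: (9,360/300)×272 + (300/2)×12.5 = €8,486.40 + €1,875.00 = €10,361.40.
Excess = €10,361.40 − €7,977.97 = €2,383.43.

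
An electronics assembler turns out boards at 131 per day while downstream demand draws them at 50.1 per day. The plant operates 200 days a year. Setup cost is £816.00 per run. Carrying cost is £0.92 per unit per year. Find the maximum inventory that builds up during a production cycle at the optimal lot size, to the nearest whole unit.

I_max ≈ 3,313 boards

Annual demand D = 50.1 × 200 = 10,020.
Production build-up factor (1 − d/p) = 1 − 50.1/131 = 0.6176.
Q* = √(2DS / (H(1 − d/p))) = √(2 × 10,020 × 816 / (0.92 × 0.6176)).
= √(16,352,640 / 0.5682) ≈ 5364.897.
Maximum inventory = Q*(1 − d/p) = 5364.897 × 0.6176 ≈ 3313.131.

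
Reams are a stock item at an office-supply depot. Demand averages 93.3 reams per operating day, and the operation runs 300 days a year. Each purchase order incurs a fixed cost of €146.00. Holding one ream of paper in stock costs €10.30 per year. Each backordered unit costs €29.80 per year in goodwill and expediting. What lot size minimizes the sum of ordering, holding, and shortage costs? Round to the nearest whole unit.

Q* ≈ 1,033 reams

Annual demand D = 93.3 × 300 = 27,990.
With planned backorders, Q* = √(2DS/H) · √((H+B)/B).
√(2DS/H) = √(2 × 27,990 × 146 / 10.3) = 890.788.
√((H+B)/B) = √((10.3+29.8)/29.8) = 1.1600.
Q* ≈ 1033.328.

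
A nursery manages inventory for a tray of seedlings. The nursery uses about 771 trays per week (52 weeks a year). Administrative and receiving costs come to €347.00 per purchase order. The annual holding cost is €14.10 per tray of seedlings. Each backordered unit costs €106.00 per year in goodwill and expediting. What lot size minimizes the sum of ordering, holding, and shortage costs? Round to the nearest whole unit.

Annual demand D = 771 × 52 = 40,092.
With planned backorders, Q* = √(2DS/H) · √((H+B)/B).
√(2DS/H) = √(2 × 40,092 × 347 / 14.1) = 1404.750.
√((H+B)/B) = √((14.1+106)/106) = 1.0644.
Q* ≈ 1495.263.

Q* ≈ 1,495 trays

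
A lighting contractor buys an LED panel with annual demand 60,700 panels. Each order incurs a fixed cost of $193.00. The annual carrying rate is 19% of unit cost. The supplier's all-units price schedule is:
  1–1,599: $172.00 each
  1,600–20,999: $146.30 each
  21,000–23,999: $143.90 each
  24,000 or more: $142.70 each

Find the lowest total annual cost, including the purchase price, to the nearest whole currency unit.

Holding cost per unit per year at price C is H = 0.19·C.
For each price level, check whether its EOQ is feasible; otherwise the best quantity at that price is the breakpoint.
EOQ at $172.00 = 846.7 (feasible in tier 1): TC = 60,700×$172.00 + (60,700/846.7)×193 + (846.7/2)×0.19×$172.00 = $10,468,071.27.
EOQ at $146.30 = 918.1 < 1600, so use break Q=1600: TC = 60,700×$146.30 + (60,700/1600.0)×193 + (1600.0/2)×0.19×$146.30 = $8,909,969.54.
EOQ at $143.90 = 925.7 < 21000, so use break Q=21000: TC = 60,700×$143.90 + (60,700/21000.0)×193 + (21000.0/2)×0.19×$143.90 = $9,022,368.36.
EOQ at $142.70 = 929.6 < 24000, so use break Q=24000: TC = 60,700×$142.70 + (60,700/24000.0)×193 + (24000.0/2)×0.19×$142.70 = $8,987,734.13.
Lowest total cost among the candidates is at Q = 1600.0.

TC* ≈ $8,909,970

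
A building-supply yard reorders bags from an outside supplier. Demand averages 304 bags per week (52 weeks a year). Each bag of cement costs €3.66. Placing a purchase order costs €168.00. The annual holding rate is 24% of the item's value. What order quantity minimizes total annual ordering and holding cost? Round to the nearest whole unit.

Q* ≈ 2,459 bags

Annual demand D = 304 × 52 = 15,808.
Holding cost H = 0.24 × €3.66 = €0.8784 per unit per year.
EOQ = √(2DS / H) = √(2 × 15,808 × 168 / 0.8784).
= √(5,311,488 / 0.8784) = √6,046,775.9563 ≈ 2459.019.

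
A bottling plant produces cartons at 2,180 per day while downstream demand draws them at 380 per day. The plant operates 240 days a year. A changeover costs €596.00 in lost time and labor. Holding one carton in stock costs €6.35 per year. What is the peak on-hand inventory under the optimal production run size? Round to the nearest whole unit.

Annual demand D = 380 × 240 = 91,200.
Production build-up factor (1 − d/p) = 1 − 380/2,180 = 0.8257.
Q* = √(2DS / (H(1 − d/p))) = √(2 × 91,200 × 596 / (6.35 × 0.8257)).
= √(108,710,400 / 5.2431) ≈ 4553.451.
Maximum inventory = Q*(1 − d/p) = 4553.451 × 0.8257 ≈ 3759.730.

I_max ≈ 3,760 cartons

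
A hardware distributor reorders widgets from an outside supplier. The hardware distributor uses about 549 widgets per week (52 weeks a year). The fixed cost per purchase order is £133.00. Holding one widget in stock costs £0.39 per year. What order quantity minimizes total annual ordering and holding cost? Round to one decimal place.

Annual demand D = 549 × 52 = 28,548.
EOQ = √(2DS / H) = √(2 × 28,548 × 133 / 0.39).
= √(7,593,768 / 0.39) = √19,471,200 ≈ 4412.618.

Q* ≈ 4,412.6 widgets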